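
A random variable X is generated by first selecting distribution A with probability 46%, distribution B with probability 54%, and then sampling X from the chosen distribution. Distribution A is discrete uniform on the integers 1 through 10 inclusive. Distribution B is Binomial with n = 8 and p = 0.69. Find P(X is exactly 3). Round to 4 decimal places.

Conditional on each component, P(X = 3): A: 0.1; B: 0.0526676.
By total probability, P(X = 3) = 0.46·0.1 + 0.54·0.0526676 = 0.0744405.

0.0744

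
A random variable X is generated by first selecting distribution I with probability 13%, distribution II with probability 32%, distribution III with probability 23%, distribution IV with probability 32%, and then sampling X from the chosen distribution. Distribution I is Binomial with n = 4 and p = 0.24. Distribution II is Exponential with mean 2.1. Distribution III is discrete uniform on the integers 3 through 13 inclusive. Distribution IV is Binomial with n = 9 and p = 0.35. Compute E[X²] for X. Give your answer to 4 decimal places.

For each component E[X²] = Var + (mean)², giving I: 1.6512; II: 8.82; III: 74; IV: 11.97.
Overall E[X²] = 0.13·1.6512 + 0.32·8.82 + 0.23·74 + 0.32·11.97 = 23.8875.

23.8875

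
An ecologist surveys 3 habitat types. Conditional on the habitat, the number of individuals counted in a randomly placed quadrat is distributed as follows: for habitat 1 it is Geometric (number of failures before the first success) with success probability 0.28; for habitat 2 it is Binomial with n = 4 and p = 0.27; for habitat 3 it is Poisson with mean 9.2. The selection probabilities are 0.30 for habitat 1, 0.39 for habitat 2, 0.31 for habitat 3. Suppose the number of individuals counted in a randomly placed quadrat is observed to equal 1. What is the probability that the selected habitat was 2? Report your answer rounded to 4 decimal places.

Likelihoods P(X=1 | ·): 1: 0.2016; 2: 0.420138; 3: 0.000929562.
Posterior ∝ prior × likelihood. Numerator for 2: 0.39·0.420138 = 0.163854.
Normalizing constant: 0.3·0.2016 + 0.39·0.420138 + 0.31·0.000929562 = 0.224622.
P(2 | observation) = 0.163854 / 0.224622 = 0.729465.

0.7295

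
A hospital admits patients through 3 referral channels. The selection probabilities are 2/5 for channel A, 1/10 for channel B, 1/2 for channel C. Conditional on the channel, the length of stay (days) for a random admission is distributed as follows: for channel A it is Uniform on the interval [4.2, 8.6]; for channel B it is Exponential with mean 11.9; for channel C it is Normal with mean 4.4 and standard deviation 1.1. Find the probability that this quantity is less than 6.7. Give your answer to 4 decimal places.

Conditional on each channel, P(X < 6.7): A: 0.568182; B: 0.430516; C: 0.981732.
By total probability, P(X < 6.7) = 0.4·0.568182 + 0.1·0.430516 + 0.5·0.981732 = 0.76119.

0.7612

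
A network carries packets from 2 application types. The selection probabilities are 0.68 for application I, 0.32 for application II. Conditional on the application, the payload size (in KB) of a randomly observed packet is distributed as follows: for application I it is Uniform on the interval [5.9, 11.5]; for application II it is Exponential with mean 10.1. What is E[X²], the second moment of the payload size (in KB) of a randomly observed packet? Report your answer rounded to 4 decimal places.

118.5327

For each component E[X²] = Var + (mean)², giving I: 78.3033; II: 204.02.
Overall E[X²] = 0.68·78.3033 + 0.32·204.02 = 118.533.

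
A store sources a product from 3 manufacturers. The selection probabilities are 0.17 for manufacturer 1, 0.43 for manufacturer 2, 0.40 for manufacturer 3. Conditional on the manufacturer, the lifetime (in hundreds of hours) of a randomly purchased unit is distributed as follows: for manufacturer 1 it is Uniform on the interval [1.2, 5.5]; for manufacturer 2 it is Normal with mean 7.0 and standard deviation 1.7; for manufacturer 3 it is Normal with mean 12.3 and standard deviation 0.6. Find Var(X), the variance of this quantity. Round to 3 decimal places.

Per component, 1: μ=3.35, E[X²]=12.7633; 2: μ=7, E[X²]=51.89; 3: μ=12.3, E[X²]=151.65.
E[X] = 0.17·3.35 + 0.43·7 + 0.4·12.3 = 8.4995.
E[X²] = 0.17·12.7633 + 0.43·51.89 + 0.4·151.65 = 85.1425.
Var(X) = E[X²] − (E[X])² = 85.1425 − 72.2415 = 12.901.

12.901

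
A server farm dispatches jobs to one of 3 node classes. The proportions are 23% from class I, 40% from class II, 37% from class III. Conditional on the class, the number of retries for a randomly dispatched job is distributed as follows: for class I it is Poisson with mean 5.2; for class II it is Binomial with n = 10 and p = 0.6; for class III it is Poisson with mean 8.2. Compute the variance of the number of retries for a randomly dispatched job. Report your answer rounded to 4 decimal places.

6.7311

Per component, I: μ=5.2, E[X²]=32.24; II: μ=6, E[X²]=38.4; III: μ=8.2, E[X²]=75.44.
E[X] = 0.23·5.2 + 0.4·6 + 0.37·8.2 = 6.63.
E[X²] = 0.23·32.24 + 0.4·38.4 + 0.37·75.44 = 50.688.
Var(X) = E[X²] − (E[X])² = 50.688 − 43.9569 = 6.7311.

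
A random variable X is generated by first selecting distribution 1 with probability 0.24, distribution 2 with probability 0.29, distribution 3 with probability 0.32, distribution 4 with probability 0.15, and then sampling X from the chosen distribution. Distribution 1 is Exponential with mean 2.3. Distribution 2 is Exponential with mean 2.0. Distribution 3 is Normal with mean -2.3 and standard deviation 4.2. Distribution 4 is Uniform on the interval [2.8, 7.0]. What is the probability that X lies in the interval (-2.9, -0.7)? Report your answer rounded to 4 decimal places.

0.0657

Conditional on each component, P(-2.9 < X < -0.7): 1: 0; 2: 0; 3: 0.205179; 4: 0.
By total probability, P(-2.9 < X < -0.7) = 0.24·0 + 0.29·0 + 0.32·0.205179 + 0.15·0 = 0.0656573.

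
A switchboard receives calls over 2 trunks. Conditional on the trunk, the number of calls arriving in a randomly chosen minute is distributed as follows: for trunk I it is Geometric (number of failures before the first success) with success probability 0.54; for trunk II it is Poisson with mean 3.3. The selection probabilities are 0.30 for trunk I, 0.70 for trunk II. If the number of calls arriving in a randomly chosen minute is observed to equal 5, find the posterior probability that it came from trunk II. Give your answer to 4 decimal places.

Likelihoods P(X=5 | ·): I: 0.011122; II: 0.120286.
Posterior ∝ prior × likelihood. Numerator for II: 0.7·0.120286 = 0.0842005.
Normalizing constant: 0.3·0.011122 + 0.7·0.120286 = 0.0875371.
P(II | observation) = 0.0842005 / 0.0875371 = 0.961884.

0.9619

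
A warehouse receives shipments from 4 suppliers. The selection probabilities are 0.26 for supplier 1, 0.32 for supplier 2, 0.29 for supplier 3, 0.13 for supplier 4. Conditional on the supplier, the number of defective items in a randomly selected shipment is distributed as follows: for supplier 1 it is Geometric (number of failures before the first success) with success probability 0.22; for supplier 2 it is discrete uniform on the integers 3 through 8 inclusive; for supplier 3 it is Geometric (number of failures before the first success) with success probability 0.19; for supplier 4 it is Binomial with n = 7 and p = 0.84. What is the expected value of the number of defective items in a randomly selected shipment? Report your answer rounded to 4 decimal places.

4.6825

Component means — 1: 3.54545; 2: 5.5; 3: 4.26316; 4: 5.88.
E[X] = 0.26·3.54545 + 0.32·5.5 + 0.29·4.26316 + 0.13·5.88 = 4.68253.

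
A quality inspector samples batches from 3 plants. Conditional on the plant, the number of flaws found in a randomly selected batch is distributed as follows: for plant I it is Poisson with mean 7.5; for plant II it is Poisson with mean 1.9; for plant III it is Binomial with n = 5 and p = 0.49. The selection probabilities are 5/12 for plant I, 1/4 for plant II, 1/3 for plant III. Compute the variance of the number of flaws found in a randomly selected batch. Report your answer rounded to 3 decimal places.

10.850

Per component, I: μ=7.5, E[X²]=63.75; II: μ=1.9, E[X²]=5.51; III: μ=2.45, E[X²]=7.252.
E[X] = 0.416667·7.5 + 0.25·1.9 + 0.333333·2.45 = 4.41667.
E[X²] = 0.416667·63.75 + 0.25·5.51 + 0.333333·7.252 = 30.3573.
Var(X) = E[X²] − (E[X])² = 30.3573 − 19.5069 = 10.8504.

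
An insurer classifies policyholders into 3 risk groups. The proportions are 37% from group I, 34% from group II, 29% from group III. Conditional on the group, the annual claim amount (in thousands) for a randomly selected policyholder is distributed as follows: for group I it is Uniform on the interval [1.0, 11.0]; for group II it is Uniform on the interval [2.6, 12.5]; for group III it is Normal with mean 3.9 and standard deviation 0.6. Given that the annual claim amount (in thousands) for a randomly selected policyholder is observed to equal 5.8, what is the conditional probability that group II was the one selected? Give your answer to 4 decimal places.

Likelihoods f(5.8 | ·): I: 0.1; II: 0.10101; III: 0.00441829.
Posterior ∝ prior × likelihood. Numerator for II: 0.34·0.10101 = 0.0343434.
Normalizing constant: 0.37·0.1 + 0.34·0.10101 + 0.29·0.00441829 = 0.0726247.
P(II | observation) = 0.0343434 / 0.0726247 = 0.472889.

0.4729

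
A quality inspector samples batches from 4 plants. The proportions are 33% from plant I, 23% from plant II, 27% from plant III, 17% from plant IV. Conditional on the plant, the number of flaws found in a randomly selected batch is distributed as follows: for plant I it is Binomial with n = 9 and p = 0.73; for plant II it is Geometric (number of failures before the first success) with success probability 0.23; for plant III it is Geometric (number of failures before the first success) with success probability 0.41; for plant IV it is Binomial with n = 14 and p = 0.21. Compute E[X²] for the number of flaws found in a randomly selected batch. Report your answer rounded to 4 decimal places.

For each component E[X²] = Var + (mean)², giving I: 44.9388; II: 25.7637; III: 5.58061; IV: 10.9662.
Overall E[X²] = 0.33·44.9388 + 0.23·25.7637 + 0.27·5.58061 + 0.17·10.9662 = 24.1265.

24.1265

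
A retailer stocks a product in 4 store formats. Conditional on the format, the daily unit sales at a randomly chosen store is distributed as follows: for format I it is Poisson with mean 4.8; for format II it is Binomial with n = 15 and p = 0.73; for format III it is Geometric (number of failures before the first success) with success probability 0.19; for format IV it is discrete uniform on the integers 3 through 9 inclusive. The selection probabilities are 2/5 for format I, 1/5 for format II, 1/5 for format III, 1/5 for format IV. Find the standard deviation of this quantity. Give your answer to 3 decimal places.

Per component, I: μ=4.8, E[X²]=27.84; II: μ=10.95, E[X²]=122.859; III: μ=4.26316, E[X²]=40.6122; IV: μ=6, E[X²]=40.
E[X] = 0.4·4.8 + 0.2·10.95 + 0.2·4.26316 + 0.2·6 = 6.16263.
E[X²] = 0.4·27.84 + 0.2·122.859 + 0.2·40.6122 + 0.2·40 = 51.8302.
Var(X) = E[X²] − (E[X])² = 51.8302 − 37.978 = 13.8522.
SD(X) = √13.8522 = 3.72186.

3.722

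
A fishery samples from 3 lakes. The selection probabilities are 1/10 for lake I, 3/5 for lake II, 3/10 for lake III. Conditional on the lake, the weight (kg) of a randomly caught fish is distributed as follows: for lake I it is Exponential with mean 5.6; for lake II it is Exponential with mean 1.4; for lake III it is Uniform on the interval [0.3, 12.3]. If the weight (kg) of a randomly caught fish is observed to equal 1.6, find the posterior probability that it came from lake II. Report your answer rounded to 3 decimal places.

Likelihoods f(1.6 | ·): I: 0.134192; II: 0.22779; III: 0.0833333.
Posterior ∝ prior × likelihood. Numerator for II: 0.6·0.22779 = 0.136674.
Normalizing constant: 0.1·0.134192 + 0.6·0.22779 + 0.3·0.0833333 = 0.175093.
P(II | observation) = 0.136674 / 0.175093 = 0.780579.

0.781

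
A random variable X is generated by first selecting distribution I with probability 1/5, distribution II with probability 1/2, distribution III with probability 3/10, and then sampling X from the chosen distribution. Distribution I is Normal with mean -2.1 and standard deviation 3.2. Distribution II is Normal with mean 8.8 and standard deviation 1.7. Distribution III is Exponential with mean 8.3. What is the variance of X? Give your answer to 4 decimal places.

42.5681

Per component, I: μ=-2.1, E[X²]=14.65; II: μ=8.8, E[X²]=80.33; III: μ=8.3, E[X²]=137.78.
E[X] = 0.2·-2.1 + 0.5·8.8 + 0.3·8.3 = 6.47.
E[X²] = 0.2·14.65 + 0.5·80.33 + 0.3·137.78 = 84.429.
Var(X) = E[X²] − (E[X])² = 84.429 − 41.8609 = 42.5681.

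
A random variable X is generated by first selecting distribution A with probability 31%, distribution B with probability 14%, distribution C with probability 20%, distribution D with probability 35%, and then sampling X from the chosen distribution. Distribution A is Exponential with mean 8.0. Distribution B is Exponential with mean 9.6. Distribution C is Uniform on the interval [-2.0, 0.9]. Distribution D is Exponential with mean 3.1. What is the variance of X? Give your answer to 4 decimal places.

Per component, A: μ=8, E[X²]=128; B: μ=9.6, E[X²]=184.32; C: μ=-0.55, E[X²]=1.00333; D: μ=3.1, E[X²]=19.22.
E[X] = 0.31·8 + 0.14·9.6 + 0.2·-0.55 + 0.35·3.1 = 4.799.
E[X²] = 0.31·128 + 0.14·184.32 + 0.2·1.00333 + 0.35·19.22 = 72.4125.
Var(X) = E[X²] − (E[X])² = 72.4125 − 23.0304 = 49.3821.

49.3821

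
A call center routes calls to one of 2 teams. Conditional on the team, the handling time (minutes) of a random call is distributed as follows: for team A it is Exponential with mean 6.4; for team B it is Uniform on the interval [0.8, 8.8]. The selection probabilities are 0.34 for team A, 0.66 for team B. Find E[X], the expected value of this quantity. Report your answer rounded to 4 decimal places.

5.3440

Component means — A: 6.4; B: 4.8.
E[X] = 0.34·6.4 + 0.66·4.8 = 5.344.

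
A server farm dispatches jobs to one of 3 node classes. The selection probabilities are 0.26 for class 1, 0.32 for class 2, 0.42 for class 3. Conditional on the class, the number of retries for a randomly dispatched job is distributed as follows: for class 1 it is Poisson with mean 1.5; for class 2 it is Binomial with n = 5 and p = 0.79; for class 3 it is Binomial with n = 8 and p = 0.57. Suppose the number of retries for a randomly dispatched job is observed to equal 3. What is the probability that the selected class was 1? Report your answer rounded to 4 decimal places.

0.1963

Likelihoods P(X=3 | ·): 1: 0.125511; 2: 0.21743; 3: 0.15246.
Posterior ∝ prior × likelihood. Numerator for 1: 0.26·0.125511 = 0.0326328.
Normalizing constant: 0.26·0.125511 + 0.32·0.21743 + 0.42·0.15246 = 0.166243.
P(1 | observation) = 0.0326328 / 0.166243 = 0.196295.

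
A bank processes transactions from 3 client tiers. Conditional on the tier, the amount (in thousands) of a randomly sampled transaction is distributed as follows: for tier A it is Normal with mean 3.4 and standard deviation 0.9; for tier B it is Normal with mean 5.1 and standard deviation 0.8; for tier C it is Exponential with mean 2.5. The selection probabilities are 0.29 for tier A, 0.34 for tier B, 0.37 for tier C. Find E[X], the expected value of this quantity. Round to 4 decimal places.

Component means — A: 3.4; B: 5.1; C: 2.5.
E[X] = 0.29·3.4 + 0.34·5.1 + 0.37·2.5 = 3.645.

3.6450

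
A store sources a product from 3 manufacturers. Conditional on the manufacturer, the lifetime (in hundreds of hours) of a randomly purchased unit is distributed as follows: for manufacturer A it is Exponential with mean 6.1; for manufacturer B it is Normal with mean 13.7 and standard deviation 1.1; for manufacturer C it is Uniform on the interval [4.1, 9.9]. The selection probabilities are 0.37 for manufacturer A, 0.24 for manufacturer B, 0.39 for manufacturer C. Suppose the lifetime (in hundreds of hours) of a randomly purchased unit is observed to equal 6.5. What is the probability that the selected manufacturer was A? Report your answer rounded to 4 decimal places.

Likelihoods f(6.5 | ·): A: 0.0564803; B: 1.8042e-10; C: 0.172414.
Posterior ∝ prior × likelihood. Numerator for A: 0.37·0.0564803 = 0.0208977.
Normalizing constant: 0.37·0.0564803 + 0.24·1.8042e-10 + 0.39·0.172414 = 0.0881391.
P(A | observation) = 0.0208977 / 0.0881391 = 0.237099.

0.2371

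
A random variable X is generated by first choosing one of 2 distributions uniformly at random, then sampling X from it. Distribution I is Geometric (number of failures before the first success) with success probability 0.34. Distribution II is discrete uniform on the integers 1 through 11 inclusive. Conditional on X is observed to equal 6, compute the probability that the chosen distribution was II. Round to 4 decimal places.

Likelihoods P(X=6 | ·): I: 0.0281023; II: 0.0909091.
Posterior ∝ prior × likelihood. Numerator for II: 0.5·0.0909091 = 0.0454545.
Normalizing constant: 0.5·0.0281023 + 0.5·0.0909091 = 0.0595057.
P(II | observation) = 0.0454545 / 0.0595057 = 0.763869.

0.7639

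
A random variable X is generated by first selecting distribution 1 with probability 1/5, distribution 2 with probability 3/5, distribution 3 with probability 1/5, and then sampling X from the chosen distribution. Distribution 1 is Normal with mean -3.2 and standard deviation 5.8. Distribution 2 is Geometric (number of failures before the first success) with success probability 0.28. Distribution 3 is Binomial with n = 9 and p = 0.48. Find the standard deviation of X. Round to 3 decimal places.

Per component, 1: μ=-3.2, E[X²]=43.88; 2: μ=2.57143, E[X²]=15.7959; 3: μ=4.32, E[X²]=20.9088.
E[X] = 0.2·-3.2 + 0.6·2.57143 + 0.2·4.32 = 1.76686.
E[X²] = 0.2·43.88 + 0.6·15.7959 + 0.2·20.9088 = 22.4353.
Var(X) = E[X²] − (E[X])² = 22.4353 − 3.12178 = 19.3135.
SD(X) = √19.3135 = 4.39472.

4.395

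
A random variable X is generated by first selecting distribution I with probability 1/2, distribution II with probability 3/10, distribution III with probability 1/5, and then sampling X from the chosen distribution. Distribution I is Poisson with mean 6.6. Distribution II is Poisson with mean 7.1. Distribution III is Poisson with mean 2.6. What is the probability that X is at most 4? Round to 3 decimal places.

Conditional on each component, P(X ≤ 4): I: 0.212704; II: 0.164063; III: 0.877423.
By total probability, P(X ≤ 4) = 0.5·0.212704 + 0.3·0.164063 + 0.2·0.877423 = 0.331055.

0.331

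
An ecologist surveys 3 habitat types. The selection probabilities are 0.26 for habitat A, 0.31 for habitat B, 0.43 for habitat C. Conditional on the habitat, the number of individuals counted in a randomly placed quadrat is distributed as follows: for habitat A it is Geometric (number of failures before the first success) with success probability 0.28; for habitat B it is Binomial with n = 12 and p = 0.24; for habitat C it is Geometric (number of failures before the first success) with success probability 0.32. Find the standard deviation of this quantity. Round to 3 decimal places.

2.455

Per component, A: μ=2.57143, E[X²]=15.7959; B: μ=2.88, E[X²]=10.4832; C: μ=2.125, E[X²]=11.1562.
E[X] = 0.26·2.57143 + 0.31·2.88 + 0.43·2.125 = 2.47512.
E[X²] = 0.26·15.7959 + 0.31·10.4832 + 0.43·11.1562 = 12.1539.
Var(X) = E[X²] − (E[X])² = 12.1539 − 6.12623 = 6.02769.
SD(X) = √6.02769 = 2.45514.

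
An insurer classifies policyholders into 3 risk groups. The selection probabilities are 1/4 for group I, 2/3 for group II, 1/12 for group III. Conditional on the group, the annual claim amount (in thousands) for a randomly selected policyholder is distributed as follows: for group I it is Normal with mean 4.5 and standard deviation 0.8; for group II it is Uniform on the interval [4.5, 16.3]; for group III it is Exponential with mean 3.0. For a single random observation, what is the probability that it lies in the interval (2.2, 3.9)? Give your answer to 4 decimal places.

0.0735

Conditional on each group, P(2.2 < X < 3.9): I: 0.224607; II: 0; III: 0.207774.
By total probability, P(2.2 < X < 3.9) = 0.25·0.224607 + 0.666667·0 + 0.0833333·0.207774 = 0.0734663.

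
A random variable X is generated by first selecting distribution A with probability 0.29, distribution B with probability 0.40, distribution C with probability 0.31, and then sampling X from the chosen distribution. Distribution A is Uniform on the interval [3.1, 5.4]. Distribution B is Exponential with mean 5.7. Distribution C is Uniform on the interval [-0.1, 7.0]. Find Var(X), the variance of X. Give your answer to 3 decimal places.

15.355

Per component, A: μ=4.25, E[X²]=18.5033; B: μ=5.7, E[X²]=64.98; C: μ=3.45, E[X²]=16.1033.
E[X] = 0.29·4.25 + 0.4·5.7 + 0.31·3.45 = 4.582.
E[X²] = 0.29·18.5033 + 0.4·64.98 + 0.31·16.1033 = 36.35.
Var(X) = E[X²] − (E[X])² = 36.35 − 20.9947 = 15.3553.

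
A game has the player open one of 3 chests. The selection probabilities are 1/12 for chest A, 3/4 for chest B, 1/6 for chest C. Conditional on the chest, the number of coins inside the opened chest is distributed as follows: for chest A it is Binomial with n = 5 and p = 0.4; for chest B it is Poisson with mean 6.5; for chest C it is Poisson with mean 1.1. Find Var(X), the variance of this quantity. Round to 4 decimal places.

Per component, A: μ=2, E[X²]=5.2; B: μ=6.5, E[X²]=48.75; C: μ=1.1, E[X²]=2.31.
E[X] = 0.0833333·2 + 0.75·6.5 + 0.166667·1.1 = 5.225.
E[X²] = 0.0833333·5.2 + 0.75·48.75 + 0.166667·2.31 = 37.3808.
Var(X) = E[X²] − (E[X])² = 37.3808 − 27.3006 = 10.0802.

10.0802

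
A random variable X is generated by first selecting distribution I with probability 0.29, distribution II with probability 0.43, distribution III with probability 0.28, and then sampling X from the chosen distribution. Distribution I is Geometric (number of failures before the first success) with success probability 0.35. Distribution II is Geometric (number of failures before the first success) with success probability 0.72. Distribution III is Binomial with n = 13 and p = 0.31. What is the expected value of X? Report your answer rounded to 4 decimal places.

1.8342

Component means — I: 1.85714; II: 0.388889; III: 4.03.
E[X] = 0.29·1.85714 + 0.43·0.388889 + 0.28·4.03 = 1.83419.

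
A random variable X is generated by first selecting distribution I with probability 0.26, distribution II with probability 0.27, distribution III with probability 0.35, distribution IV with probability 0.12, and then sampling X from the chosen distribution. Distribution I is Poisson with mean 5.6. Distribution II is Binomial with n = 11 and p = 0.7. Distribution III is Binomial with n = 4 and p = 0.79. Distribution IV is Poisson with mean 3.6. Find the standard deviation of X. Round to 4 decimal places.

2.4941

Per component, I: μ=5.6, E[X²]=36.96; II: μ=7.7, E[X²]=61.6; III: μ=3.16, E[X²]=10.6492; IV: μ=3.6, E[X²]=16.56.
E[X] = 0.26·5.6 + 0.27·7.7 + 0.35·3.16 + 0.12·3.6 = 5.073.
E[X²] = 0.26·36.96 + 0.27·61.6 + 0.35·10.6492 + 0.12·16.56 = 31.956.
Var(X) = E[X²] − (E[X])² = 31.956 − 25.7353 = 6.22069.
SD(X) = √6.22069 = 2.49413.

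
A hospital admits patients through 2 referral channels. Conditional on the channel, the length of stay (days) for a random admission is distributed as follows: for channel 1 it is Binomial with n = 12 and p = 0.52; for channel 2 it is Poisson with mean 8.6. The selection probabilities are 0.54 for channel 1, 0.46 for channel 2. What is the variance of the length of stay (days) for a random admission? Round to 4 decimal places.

6.9569

Per component, 1: μ=6.24, E[X²]=41.9328; 2: μ=8.6, E[X²]=82.56.
E[X] = 0.54·6.24 + 0.46·8.6 = 7.3256.
E[X²] = 0.54·41.9328 + 0.46·82.56 = 60.6213.
Var(X) = E[X²] − (E[X])² = 60.6213 − 53.6644 = 6.9569.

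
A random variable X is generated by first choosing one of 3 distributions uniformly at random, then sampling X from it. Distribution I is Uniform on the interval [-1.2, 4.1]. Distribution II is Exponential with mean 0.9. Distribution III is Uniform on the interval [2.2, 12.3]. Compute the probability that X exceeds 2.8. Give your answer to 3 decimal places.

Conditional on each component, P(X > 2.8): I: 0.245283; II: 0.0445514; III: 0.940594.
By total probability, P(X > 2.8) = 0.333333·0.245283 + 0.333333·0.0445514 + 0.333333·0.940594 = 0.410143.

0.410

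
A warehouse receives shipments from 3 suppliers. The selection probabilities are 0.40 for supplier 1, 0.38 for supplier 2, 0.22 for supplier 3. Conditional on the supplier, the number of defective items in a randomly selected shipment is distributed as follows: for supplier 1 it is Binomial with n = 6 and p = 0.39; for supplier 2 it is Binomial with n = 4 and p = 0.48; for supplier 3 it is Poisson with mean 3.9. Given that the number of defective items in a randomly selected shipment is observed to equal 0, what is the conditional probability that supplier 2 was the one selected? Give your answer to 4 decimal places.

0.5258

Likelihoods P(X=0 | ·): 1: 0.0515204; 2: 0.0731162; 3: 0.0202419.
Posterior ∝ prior × likelihood. Numerator for 2: 0.38·0.0731162 = 0.0277841.
Normalizing constant: 0.4·0.0515204 + 0.38·0.0731162 + 0.22·0.0202419 = 0.0528455.
P(2 | observation) = 0.0277841 / 0.0528455 = 0.525762.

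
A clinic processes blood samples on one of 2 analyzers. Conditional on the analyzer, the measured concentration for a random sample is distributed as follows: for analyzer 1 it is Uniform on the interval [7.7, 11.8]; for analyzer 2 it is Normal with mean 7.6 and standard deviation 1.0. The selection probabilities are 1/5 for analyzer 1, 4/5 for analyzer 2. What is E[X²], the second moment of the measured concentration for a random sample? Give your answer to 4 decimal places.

For each component E[X²] = Var + (mean)², giving 1: 96.4633; 2: 58.76.
Overall E[X²] = 0.2·96.4633 + 0.8·58.76 = 66.3007.

66.3007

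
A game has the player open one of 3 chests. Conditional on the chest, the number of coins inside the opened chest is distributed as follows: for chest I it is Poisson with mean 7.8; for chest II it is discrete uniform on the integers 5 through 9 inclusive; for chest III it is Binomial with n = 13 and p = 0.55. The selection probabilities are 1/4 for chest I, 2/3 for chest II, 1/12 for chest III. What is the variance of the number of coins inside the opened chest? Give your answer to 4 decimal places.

Per component, I: μ=7.8, E[X²]=68.64; II: μ=7, E[X²]=51; III: μ=7.15, E[X²]=54.34.
E[X] = 0.25·7.8 + 0.666667·7 + 0.0833333·7.15 = 7.2125.
E[X²] = 0.25·68.64 + 0.666667·51 + 0.0833333·54.34 = 55.6883.
Var(X) = E[X²] − (E[X])² = 55.6883 − 52.0202 = 3.66818.

3.6682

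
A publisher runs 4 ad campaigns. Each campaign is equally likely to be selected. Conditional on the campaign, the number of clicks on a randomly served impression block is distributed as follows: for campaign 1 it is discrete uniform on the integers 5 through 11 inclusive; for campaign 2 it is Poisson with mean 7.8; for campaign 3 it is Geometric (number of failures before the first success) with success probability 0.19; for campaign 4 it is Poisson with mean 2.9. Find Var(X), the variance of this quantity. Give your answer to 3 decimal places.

Per component, 1: μ=8, E[X²]=68; 2: μ=7.8, E[X²]=68.64; 3: μ=4.26316, E[X²]=40.6122; 4: μ=2.9, E[X²]=11.31.
E[X] = 0.25·8 + 0.25·7.8 + 0.25·4.26316 + 0.25·2.9 = 5.74079.
E[X²] = 0.25·68 + 0.25·68.64 + 0.25·40.6122 + 0.25·11.31 = 47.1405.
Var(X) = E[X²] − (E[X])² = 47.1405 − 32.9567 = 14.1839.

14.184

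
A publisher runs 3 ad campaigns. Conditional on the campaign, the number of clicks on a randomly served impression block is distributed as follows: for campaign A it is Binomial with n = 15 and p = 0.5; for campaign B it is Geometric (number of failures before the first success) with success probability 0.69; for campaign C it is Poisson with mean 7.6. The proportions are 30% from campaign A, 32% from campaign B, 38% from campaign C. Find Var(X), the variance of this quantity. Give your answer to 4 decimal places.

Per component, A: μ=7.5, E[X²]=60; B: μ=0.449275, E[X²]=0.852972; C: μ=7.6, E[X²]=65.36.
E[X] = 0.3·7.5 + 0.32·0.449275 + 0.38·7.6 = 5.28177.
E[X²] = 0.3·60 + 0.32·0.852972 + 0.38·65.36 = 43.1098.
Var(X) = E[X²] − (E[X])² = 43.1098 − 27.8971 = 15.2127.

15.2127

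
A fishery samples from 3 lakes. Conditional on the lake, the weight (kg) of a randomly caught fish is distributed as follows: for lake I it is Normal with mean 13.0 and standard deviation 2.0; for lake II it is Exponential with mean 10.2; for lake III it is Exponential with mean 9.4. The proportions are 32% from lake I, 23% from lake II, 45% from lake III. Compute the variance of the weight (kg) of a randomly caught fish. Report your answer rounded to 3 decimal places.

67.481

Per component, I: μ=13, E[X²]=173; II: μ=10.2, E[X²]=208.08; III: μ=9.4, E[X²]=176.72.
E[X] = 0.32·13 + 0.23·10.2 + 0.45·9.4 = 10.736.
E[X²] = 0.32·173 + 0.23·208.08 + 0.45·176.72 = 182.742.
Var(X) = E[X²] − (E[X])² = 182.742 − 115.262 = 67.4807.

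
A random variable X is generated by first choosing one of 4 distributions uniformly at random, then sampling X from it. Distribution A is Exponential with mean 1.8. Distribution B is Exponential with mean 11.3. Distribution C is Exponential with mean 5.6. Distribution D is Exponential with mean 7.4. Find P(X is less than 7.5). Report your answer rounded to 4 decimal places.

Conditional on each component, P(X < 7.5): A: 0.984496; B: 0.485066; C: 0.737967; D: 0.637058.
By total probability, P(X < 7.5) = 0.25·0.984496 + 0.25·0.485066 + 0.25·0.737967 + 0.25·0.637058 = 0.711147.

0.7111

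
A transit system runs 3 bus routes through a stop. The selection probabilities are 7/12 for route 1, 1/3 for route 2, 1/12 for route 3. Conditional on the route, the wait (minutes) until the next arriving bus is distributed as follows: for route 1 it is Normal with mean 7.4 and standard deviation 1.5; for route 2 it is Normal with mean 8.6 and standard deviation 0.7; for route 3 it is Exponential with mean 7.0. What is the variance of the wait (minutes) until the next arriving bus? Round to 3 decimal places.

5.918

Per component, 1: μ=7.4, E[X²]=57.01; 2: μ=8.6, E[X²]=74.45; 3: μ=7, E[X²]=98.
E[X] = 0.583333·7.4 + 0.333333·8.6 + 0.0833333·7 = 7.76667.
E[X²] = 0.583333·57.01 + 0.333333·74.45 + 0.0833333·98 = 66.2392.
Var(X) = E[X²] − (E[X])² = 66.2392 − 60.3211 = 5.91806.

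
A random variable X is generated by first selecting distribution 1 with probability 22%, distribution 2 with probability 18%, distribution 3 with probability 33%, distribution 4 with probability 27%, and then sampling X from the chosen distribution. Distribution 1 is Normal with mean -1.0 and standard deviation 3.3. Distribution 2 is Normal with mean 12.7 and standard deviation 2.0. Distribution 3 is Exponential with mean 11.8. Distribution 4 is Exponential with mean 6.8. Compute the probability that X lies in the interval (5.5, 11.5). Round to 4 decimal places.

Conditional on each component, P(5.5 < X < 11.5): 1: 0.0243606; 2: 0.274094; 3: 0.250091; 4: 0.261079.
By total probability, P(5.5 < X < 11.5) = 0.22·0.0243606 + 0.18·0.274094 + 0.33·0.250091 + 0.27·0.261079 = 0.207718.

0.2077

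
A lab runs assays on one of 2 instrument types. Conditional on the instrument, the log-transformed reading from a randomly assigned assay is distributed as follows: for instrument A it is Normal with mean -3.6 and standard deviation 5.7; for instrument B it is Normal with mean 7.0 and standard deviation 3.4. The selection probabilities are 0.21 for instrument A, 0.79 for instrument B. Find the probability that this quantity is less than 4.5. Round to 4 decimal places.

Conditional on each instrument, P(X < 4.5): A: 0.922349; B: 0.23108.
By total probability, P(X < 4.5) = 0.21·0.922349 + 0.79·0.23108 = 0.376247.

0.3762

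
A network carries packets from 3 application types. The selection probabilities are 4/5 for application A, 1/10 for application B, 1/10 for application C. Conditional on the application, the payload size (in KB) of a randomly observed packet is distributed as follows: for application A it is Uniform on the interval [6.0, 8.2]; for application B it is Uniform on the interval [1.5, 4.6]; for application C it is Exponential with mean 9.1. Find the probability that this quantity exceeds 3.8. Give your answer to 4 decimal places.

0.8917

Conditional on each application, P(X > 3.8): A: 1; B: 0.258065; C: 0.658637.
By total probability, P(X > 3.8) = 0.8·1 + 0.1·0.258065 + 0.1·0.658637 = 0.89167.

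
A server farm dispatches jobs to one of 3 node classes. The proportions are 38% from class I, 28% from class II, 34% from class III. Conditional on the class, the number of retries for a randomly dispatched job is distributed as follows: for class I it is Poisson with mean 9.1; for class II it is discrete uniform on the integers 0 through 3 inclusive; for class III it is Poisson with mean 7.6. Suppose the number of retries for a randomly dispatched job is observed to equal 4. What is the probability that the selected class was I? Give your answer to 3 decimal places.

0.339

Likelihoods P(X=4 | ·): I: 0.0319062; II: 0; III: 0.0695673.
Posterior ∝ prior × likelihood. Numerator for I: 0.38·0.0319062 = 0.0121243.
Normalizing constant: 0.38·0.0319062 + 0.28·0 + 0.34·0.0695673 = 0.0357772.
P(I | observation) = 0.0121243 / 0.0357772 = 0.338884.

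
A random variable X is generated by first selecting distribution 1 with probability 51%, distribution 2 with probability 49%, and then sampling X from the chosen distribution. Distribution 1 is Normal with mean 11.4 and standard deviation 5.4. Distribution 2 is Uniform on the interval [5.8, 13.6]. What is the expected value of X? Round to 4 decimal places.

10.5670

Component means — 1: 11.4; 2: 9.7.
E[X] = 0.51·11.4 + 0.49·9.7 = 10.567.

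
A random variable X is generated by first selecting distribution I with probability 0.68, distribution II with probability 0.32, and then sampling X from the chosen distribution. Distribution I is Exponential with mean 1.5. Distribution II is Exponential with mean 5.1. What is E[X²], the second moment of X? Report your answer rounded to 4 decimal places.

For each component E[X²] = Var + (mean)², giving I: 4.5; II: 52.02.
Overall E[X²] = 0.68·4.5 + 0.32·52.02 = 19.7064.

19.7064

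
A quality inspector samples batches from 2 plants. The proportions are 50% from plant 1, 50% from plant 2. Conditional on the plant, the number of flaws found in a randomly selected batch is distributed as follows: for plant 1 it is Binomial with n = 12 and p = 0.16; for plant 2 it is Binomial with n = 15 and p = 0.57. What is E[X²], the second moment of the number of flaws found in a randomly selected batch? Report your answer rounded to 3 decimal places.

For each component E[X²] = Var + (mean)², giving 1: 5.2992; 2: 76.779.
Overall E[X²] = 0.5·5.2992 + 0.5·76.779 = 41.0391.

41.039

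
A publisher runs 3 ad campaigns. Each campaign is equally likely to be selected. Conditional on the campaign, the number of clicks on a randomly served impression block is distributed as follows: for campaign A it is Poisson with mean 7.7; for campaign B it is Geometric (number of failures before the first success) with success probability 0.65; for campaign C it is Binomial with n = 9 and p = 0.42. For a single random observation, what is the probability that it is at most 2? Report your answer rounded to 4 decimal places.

0.3902

Conditional on each campaign, P(X ≤ 2): A: 0.0173637; B: 0.957125; C: 0.196051.
By total probability, P(X ≤ 2) = 0.333333·0.0173637 + 0.333333·0.957125 + 0.333333·0.196051 = 0.39018.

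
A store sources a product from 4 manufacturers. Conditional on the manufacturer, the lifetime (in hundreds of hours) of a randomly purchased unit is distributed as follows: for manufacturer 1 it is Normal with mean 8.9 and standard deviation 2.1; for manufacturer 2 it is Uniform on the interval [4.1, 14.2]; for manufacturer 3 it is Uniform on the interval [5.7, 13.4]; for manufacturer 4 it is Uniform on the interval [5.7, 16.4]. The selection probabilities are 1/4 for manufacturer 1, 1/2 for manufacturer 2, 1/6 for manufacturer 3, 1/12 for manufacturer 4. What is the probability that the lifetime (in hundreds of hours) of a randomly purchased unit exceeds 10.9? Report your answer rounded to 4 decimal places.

0.3029

Conditional on each manufacturer, P(X > 10.9): 1: 0.170452; 2: 0.326733; 3: 0.324675; 4: 0.514019.
By total probability, P(X > 10.9) = 0.25·0.170452 + 0.5·0.326733 + 0.166667·0.324675 + 0.0833333·0.514019 = 0.302927.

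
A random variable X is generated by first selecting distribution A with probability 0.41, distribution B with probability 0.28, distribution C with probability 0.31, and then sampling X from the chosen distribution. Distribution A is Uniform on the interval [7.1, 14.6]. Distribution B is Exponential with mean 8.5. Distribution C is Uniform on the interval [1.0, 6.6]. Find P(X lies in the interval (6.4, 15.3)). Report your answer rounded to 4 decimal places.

0.5067

Conditional on each component, P(6.4 < X < 15.3): A: 1; B: 0.30568; C: 0.0357143.
By total probability, P(6.4 < X < 15.3) = 0.41·1 + 0.28·0.30568 + 0.31·0.0357143 = 0.506662.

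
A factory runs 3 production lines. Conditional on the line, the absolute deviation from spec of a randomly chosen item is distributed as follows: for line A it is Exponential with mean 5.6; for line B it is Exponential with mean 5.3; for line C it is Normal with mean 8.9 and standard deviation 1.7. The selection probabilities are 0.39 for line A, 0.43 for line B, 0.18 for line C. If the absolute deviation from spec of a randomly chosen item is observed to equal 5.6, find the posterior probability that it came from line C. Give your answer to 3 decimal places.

0.107

Likelihoods f(5.6 | ·): A: 0.0656928; B: 0.0655914; C: 0.0356627.
Posterior ∝ prior × likelihood. Numerator for C: 0.18·0.0356627 = 0.00641929.
Normalizing constant: 0.39·0.0656928 + 0.43·0.0655914 + 0.18·0.0356627 = 0.0602438.
P(C | observation) = 0.00641929 / 0.0602438 = 0.106555.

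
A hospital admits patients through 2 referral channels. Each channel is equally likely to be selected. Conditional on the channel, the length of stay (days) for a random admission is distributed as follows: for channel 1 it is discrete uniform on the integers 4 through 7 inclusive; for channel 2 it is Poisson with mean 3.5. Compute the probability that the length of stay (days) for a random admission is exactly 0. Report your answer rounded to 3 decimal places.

Conditional on each channel, P(X = 0): 1: 0; 2: 0.0301974.
By total probability, P(X = 0) = 0.5·0 + 0.5·0.0301974 = 0.0150987.

0.015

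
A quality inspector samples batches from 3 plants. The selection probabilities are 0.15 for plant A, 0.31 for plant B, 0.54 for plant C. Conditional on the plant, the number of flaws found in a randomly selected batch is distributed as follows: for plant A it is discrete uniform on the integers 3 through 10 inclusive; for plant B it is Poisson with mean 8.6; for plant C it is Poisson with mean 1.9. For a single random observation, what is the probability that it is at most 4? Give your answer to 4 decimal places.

Conditional on each plant, P(X ≤ 4): A: 0.25; B: 0.070054; C: 0.955919.
By total probability, P(X ≤ 4) = 0.15·0.25 + 0.31·0.070054 + 0.54·0.955919 = 0.575413.

0.5754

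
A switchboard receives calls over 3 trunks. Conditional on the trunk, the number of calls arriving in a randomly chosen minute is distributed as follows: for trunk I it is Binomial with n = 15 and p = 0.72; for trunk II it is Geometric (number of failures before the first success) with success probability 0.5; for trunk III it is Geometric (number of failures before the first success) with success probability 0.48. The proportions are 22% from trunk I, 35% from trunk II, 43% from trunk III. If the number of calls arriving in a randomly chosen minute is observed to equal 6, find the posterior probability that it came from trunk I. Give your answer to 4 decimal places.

0.1923

Likelihoods P(X=6 | ·): I: 0.00737601; II: 0.0078125; III: 0.00948989.
Posterior ∝ prior × likelihood. Numerator for I: 0.22·0.00737601 = 0.00162272.
Normalizing constant: 0.22·0.00737601 + 0.35·0.0078125 + 0.43·0.00948989 = 0.00843775.
P(I | observation) = 0.00162272 / 0.00843775 = 0.192317.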